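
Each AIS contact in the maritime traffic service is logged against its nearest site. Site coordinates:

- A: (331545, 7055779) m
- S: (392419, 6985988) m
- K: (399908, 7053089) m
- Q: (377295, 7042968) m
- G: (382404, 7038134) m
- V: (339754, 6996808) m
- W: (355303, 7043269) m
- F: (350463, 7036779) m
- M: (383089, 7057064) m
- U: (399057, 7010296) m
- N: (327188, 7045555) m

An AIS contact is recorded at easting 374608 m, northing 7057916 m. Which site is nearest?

Squared distances to each site:
A: 1858988738.000; S: 5490868905.000; K: 663389929.000; Q: 230662673.000; G: 452105140.000; V: 4948988980.000; W: 587217634.000; F: 1029753794.000; M: 72653265.000; U: 2865418001.000; N: 2401450721.000.
Minimum at M.

M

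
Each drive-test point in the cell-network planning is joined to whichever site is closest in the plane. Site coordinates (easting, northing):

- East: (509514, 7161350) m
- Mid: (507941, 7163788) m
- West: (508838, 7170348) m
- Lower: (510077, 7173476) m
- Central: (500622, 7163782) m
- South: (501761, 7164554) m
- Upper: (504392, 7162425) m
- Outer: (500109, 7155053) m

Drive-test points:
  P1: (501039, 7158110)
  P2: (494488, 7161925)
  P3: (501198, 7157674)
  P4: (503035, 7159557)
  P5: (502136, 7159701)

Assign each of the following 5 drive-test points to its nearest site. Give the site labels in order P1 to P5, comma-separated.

P1 → Outer (d²=10210149.00)
P2 → Central (d²=41074405.00)
P3 → Outer (d²=8055562.00)
P4 → Upper (d²=10066873.00)
P5 → Upper (d²=12509712.00)

Outer, Central, Outer, Upper, Upper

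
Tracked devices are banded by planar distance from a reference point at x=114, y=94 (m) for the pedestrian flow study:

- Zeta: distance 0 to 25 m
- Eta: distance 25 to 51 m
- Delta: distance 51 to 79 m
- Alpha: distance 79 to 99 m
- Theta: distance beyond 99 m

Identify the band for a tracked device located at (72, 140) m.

Distance = √((72−114)² + (140−94)²) = √(1764.000 + 2116.000) = 62.290 m.
51 ≤ 62.290 < 79 → Delta.

Delta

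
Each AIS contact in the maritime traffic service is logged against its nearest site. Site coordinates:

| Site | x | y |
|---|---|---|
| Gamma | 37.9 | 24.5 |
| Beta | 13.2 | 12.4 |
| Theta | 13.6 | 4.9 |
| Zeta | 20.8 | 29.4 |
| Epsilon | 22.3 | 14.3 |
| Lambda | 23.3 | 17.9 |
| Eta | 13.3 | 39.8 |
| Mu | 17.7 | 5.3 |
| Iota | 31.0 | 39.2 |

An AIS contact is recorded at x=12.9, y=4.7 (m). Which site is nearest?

Theta

Squared distances to each site:
Gamma: 1017.040; Beta: 59.380; Theta: 0.530; Zeta: 672.500; Epsilon: 180.520; Lambda: 282.400; Eta: 1232.170; Mu: 23.400; Iota: 1517.860.
Minimum at Theta.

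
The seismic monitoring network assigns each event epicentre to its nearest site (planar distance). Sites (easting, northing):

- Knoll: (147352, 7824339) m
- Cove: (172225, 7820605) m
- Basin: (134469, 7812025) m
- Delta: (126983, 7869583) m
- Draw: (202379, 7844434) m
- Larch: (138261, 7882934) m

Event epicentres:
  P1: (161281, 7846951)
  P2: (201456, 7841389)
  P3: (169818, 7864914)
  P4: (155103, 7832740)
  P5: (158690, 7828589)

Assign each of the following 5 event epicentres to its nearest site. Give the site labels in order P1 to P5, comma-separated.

P1 → Knoll (d²=705319585.00)
P2 → Draw (d²=10123954.00)
P3 → Larch (d²=1320564649.00)
P4 → Knoll (d²=130654802.00)
P5 → Knoll (d²=146612744.00)

Knoll, Draw, Larch, Knoll, Knoll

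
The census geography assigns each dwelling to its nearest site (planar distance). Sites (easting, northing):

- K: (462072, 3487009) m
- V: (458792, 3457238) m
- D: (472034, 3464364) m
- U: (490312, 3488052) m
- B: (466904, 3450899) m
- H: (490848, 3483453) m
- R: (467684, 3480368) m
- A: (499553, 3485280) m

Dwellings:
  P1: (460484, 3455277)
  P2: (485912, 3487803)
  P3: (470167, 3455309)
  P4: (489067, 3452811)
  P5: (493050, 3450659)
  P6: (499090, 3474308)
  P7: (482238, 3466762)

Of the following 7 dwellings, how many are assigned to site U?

P1 → V
P2 → U
P3 → B
P4 → D
P5 → D
P6 → A
P7 → D
1 of the 7 goes to U.

1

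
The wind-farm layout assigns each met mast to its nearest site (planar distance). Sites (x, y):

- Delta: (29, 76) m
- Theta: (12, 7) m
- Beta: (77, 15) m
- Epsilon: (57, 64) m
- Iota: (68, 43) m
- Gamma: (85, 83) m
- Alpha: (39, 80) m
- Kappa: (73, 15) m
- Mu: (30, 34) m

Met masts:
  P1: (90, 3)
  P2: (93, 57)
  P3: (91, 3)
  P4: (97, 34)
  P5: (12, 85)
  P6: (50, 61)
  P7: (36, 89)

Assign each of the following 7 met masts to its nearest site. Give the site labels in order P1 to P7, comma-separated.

Beta, Gamma, Beta, Beta, Delta, Epsilon, Alpha

P1 → Beta (d²=313.00)
P2 → Gamma (d²=740.00)
P3 → Beta (d²=340.00)
P4 → Beta (d²=761.00)
P5 → Delta (d²=370.00)
P6 → Epsilon (d²=58.00)
P7 → Alpha (d²=90.00)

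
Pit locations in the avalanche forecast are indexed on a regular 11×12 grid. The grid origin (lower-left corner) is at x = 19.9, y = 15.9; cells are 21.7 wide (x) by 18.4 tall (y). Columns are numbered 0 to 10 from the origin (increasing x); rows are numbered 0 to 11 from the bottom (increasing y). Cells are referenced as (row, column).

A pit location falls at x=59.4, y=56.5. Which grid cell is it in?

(2, 1)

Column index: ⌊(59.4 − 19.9) / 21.7⌋ = ⌊1.820⌋ = 1
Row offset from origin: ⌊(56.5 − 15.9) / 18.4⌋ = ⌊2.207⌋ = 2 → row 2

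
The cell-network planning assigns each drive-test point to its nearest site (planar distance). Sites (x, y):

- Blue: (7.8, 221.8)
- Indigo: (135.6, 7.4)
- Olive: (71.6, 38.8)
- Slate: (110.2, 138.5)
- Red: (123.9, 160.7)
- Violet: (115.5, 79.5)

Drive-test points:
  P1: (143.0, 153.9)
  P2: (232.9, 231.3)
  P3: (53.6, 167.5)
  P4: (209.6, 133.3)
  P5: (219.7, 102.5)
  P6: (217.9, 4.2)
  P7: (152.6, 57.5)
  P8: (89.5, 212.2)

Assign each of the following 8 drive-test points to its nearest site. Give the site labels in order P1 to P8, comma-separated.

P1 → Red (d²=411.05)
P2 → Red (d²=16865.36)
P3 → Slate (d²=4044.56)
P4 → Red (d²=8095.25)
P5 → Violet (d²=11386.64)
P6 → Indigo (d²=6783.53)
P7 → Violet (d²=1860.41)
P8 → Red (d²=3835.61)

Red, Red, Slate, Red, Violet, Indigo, Violet, Red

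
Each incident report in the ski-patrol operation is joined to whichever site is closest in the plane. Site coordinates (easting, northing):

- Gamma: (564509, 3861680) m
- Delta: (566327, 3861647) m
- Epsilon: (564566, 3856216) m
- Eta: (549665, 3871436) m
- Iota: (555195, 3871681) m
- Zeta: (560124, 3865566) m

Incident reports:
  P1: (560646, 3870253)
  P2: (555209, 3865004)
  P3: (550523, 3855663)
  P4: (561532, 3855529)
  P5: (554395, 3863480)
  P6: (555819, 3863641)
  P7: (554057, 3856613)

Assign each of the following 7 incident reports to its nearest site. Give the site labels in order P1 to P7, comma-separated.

Zeta, Zeta, Zeta, Epsilon, Zeta, Zeta, Epsilon

P1 → Zeta (d²=22240453.00)
P2 → Zeta (d²=24473069.00)
P3 → Zeta (d²=190248610.00)
P4 → Epsilon (d²=9677125.00)
P5 → Zeta (d²=37172837.00)
P6 → Zeta (d²=22238650.00)
P7 → Epsilon (d²=110596690.00)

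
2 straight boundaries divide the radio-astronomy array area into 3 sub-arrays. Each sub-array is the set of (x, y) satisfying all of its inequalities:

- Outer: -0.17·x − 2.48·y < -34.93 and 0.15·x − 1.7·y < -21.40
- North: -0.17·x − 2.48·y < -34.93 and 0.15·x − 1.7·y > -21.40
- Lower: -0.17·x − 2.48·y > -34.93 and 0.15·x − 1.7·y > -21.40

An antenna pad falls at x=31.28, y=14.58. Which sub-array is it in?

North

-0.17·31.28 − 2.48·14.58 = -41.476, which is < -34.93
0.15·31.28 − 1.7·14.58 = -20.094, which is > -21.40
This sign pattern matches North.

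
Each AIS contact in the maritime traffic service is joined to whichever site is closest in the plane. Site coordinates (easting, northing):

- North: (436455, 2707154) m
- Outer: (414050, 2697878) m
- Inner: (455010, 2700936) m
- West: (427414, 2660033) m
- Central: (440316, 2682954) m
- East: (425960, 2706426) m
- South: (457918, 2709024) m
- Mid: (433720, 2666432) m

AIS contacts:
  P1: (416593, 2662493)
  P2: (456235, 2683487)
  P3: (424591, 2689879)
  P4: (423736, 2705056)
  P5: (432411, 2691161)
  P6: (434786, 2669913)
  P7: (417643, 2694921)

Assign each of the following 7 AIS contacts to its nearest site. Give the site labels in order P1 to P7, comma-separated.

P1 → West (d²=123145641.00)
P2 → Central (d²=253698650.00)
P3 → Outer (d²=175096682.00)
P4 → East (d²=6823076.00)
P5 → Central (d²=129843874.00)
P6 → Mid (d²=13253717.00)
P7 → Outer (d²=21653498.00)

West, Central, Outer, East, Central, Mid, Outer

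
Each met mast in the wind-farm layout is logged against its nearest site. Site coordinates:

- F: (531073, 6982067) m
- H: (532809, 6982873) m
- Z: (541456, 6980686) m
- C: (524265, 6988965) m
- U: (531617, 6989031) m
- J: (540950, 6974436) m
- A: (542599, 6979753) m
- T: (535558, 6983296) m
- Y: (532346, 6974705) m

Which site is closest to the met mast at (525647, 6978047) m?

Squared distances to each site:
F: 45601876.000; H: 74584520.000; Z: 256888802.000; C: 121112648.000; U: 156289156.000; J: 247221130.000; A: 290280740.000; T: 125779922.000; Y: 56045565.000.
Minimum at F.

F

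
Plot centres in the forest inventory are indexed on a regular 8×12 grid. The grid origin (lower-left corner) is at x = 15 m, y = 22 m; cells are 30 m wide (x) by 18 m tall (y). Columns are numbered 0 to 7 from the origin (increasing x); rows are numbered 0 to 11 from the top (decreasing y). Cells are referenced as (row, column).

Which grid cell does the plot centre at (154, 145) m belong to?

Column index: ⌊(154 − 15) / 30⌋ = ⌊4.633⌋ = 4
Row offset from origin: ⌊(145 − 22) / 18⌋ = ⌊6.833⌋ = 6 → row 5 (counted from top)

(5, 4)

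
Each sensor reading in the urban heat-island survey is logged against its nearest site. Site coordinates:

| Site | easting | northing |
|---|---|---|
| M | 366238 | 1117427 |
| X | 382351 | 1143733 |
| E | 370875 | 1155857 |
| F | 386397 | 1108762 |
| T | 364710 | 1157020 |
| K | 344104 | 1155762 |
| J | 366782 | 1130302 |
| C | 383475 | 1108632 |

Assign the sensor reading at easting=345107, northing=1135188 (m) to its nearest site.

K

Squared distances to each site:
M: 761972282.000; X: 1460132561.000; E: 1091197385.000; F: 2403197576.000; T: 860913833.000; K: 424295485.000; J: 493678621.000; C: 2177324560.000.
Minimum at K.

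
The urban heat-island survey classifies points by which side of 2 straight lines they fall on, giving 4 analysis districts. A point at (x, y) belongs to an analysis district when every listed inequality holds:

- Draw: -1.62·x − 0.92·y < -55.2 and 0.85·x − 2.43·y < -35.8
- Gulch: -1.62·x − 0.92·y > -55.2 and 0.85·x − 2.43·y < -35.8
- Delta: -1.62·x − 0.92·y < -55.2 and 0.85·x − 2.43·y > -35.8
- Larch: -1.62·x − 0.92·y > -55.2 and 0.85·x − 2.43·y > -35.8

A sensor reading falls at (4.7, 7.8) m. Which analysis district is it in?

Larch

-1.62·4.7 − 0.92·7.8 = -14.790, which is > -55.2
0.85·4.7 − 2.43·7.8 = -14.959, which is > -35.8
This sign pattern matches Larch.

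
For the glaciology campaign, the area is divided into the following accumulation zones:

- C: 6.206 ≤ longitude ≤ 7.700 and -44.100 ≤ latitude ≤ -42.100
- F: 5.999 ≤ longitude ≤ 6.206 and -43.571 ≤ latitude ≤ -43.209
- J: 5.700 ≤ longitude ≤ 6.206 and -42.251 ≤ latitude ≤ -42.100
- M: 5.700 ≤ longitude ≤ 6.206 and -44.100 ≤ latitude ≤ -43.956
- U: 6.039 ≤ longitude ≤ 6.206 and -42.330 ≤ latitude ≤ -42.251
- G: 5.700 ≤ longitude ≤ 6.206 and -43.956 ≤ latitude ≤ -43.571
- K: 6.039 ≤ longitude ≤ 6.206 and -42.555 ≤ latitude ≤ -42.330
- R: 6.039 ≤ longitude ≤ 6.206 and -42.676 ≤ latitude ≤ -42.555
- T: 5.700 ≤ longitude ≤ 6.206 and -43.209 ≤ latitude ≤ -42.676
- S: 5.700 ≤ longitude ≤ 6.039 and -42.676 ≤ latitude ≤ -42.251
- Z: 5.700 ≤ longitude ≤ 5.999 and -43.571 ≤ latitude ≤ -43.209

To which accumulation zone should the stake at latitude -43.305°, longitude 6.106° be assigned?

F

The point has longitude = 6.106 and latitude = -43.305.
Only F satisfies 5.999 ≤ longitude ≤ 6.206 and -43.571 ≤ latitude ≤ -43.209.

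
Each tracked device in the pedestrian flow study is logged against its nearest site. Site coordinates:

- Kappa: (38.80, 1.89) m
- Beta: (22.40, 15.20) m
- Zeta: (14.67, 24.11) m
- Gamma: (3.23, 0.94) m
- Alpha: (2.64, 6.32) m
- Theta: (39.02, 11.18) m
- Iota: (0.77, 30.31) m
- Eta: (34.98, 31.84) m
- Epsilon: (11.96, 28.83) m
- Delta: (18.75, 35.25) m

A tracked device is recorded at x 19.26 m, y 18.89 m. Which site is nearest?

Beta

Squared distances to each site:
Kappa: 670.812; Beta: 23.476; Zeta: 48.317; Gamma: 579.163; Alpha: 434.229; Theta: 449.902; Iota: 472.297; Eta: 414.821; Epsilon: 152.094; Delta: 267.910.
Minimum at Beta.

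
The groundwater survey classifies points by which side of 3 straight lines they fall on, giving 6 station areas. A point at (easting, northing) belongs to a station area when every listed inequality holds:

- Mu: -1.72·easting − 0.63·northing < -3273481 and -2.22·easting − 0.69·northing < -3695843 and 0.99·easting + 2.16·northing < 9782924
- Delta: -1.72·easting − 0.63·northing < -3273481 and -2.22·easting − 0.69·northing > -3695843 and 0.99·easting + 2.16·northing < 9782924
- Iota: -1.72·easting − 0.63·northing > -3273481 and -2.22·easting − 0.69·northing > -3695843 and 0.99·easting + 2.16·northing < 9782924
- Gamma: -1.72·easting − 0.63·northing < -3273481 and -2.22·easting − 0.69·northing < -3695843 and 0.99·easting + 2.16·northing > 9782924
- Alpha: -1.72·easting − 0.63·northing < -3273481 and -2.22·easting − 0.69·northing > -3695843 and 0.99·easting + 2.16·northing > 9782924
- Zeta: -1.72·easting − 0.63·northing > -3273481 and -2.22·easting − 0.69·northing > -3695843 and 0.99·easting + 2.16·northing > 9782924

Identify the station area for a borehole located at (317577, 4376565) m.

-1.72·317577 − 0.63·4376565 = -3303468.390, which is < -3273481
-2.22·317577 − 0.69·4376565 = -3724850.790, which is < -3695843
0.99·317577 + 2.16·4376565 = 9767781.630, which is < 9782924
This sign pattern matches Mu.

Mu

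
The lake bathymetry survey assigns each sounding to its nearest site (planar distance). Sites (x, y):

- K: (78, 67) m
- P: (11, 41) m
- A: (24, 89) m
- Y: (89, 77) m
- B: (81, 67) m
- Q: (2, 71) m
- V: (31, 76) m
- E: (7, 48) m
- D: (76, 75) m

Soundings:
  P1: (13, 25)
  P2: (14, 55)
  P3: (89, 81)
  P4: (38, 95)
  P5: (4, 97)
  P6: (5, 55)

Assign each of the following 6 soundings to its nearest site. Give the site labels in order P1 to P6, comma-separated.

P1 → P (d²=260.00)
P2 → E (d²=98.00)
P3 → Y (d²=16.00)
P4 → A (d²=232.00)
P5 → A (d²=464.00)
P6 → E (d²=53.00)

P, E, Y, A, A, E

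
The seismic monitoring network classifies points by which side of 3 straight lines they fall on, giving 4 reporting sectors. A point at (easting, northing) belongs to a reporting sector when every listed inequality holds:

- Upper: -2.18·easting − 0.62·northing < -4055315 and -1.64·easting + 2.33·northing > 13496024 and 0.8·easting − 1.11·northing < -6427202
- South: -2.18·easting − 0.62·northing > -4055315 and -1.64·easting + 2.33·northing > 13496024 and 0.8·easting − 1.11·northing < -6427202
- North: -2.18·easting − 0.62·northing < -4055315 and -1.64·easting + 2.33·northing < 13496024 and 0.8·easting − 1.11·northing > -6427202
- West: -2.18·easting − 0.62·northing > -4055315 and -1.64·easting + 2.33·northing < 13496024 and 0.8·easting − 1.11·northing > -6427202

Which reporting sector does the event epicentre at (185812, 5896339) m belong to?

-2.18·185812 − 0.62·5896339 = -4060800.340, which is < -4055315
-1.64·185812 + 2.33·5896339 = 13433738.190, which is < 13496024
0.8·185812 − 1.11·5896339 = -6396286.690, which is > -6427202
This sign pattern matches North.

North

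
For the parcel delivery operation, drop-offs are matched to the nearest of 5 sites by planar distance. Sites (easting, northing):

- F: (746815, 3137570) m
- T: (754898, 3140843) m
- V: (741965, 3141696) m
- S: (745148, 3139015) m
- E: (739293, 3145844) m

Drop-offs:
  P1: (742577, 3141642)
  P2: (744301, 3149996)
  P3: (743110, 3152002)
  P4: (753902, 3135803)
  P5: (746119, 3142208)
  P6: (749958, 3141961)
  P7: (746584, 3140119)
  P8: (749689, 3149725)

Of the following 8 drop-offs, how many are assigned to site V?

1

P1 → V
P2 → E
P3 → E
P4 → T
P5 → S
P6 → T
P7 → S
P8 → T
1 of the 8 goes to V.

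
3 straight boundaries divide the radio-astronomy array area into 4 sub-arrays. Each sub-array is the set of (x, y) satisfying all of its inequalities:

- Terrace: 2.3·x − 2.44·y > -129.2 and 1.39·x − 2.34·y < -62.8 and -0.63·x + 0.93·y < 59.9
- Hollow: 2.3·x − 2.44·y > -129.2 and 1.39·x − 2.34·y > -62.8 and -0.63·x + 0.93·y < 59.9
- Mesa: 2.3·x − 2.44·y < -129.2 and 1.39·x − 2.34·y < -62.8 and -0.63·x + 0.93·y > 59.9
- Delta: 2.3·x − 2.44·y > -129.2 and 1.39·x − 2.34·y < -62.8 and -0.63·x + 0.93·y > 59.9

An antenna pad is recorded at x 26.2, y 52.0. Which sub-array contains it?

2.3·26.2 − 2.44·52.0 = -66.620, which is > -129.2
1.39·26.2 − 2.34·52.0 = -85.262, which is < -62.8
-0.63·26.2 + 0.93·52.0 = 31.854, which is < 59.9
This sign pattern matches Terrace.

Terrace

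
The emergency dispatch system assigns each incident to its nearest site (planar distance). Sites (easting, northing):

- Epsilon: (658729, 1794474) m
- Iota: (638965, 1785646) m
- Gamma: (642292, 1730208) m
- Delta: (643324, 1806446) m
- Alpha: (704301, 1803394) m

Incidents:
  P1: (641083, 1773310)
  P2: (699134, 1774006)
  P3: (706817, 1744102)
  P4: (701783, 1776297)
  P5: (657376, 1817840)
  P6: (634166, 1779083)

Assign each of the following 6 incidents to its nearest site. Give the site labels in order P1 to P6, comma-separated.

P1 → Iota (d²=156662820.00)
P2 → Alpha (d²=890352433.00)
P3 → Alpha (d²=3521871520.00)
P4 → Alpha (d²=740587733.00)
P5 → Delta (d²=327281940.00)
P6 → Iota (d²=66103370.00)

Iota, Alpha, Alpha, Alpha, Delta, Iota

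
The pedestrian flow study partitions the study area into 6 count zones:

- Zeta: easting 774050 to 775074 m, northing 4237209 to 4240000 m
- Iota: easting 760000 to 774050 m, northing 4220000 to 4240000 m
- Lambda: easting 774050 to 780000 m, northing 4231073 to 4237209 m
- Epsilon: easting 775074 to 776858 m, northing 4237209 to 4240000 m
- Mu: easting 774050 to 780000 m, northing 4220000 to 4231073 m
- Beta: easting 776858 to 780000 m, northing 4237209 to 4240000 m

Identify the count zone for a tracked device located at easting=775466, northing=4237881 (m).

The point has easting = 775466 and northing = 4237881.
Only Epsilon satisfies 775074 ≤ easting ≤ 776858 and 4237209 ≤ northing ≤ 4240000.

Epsilon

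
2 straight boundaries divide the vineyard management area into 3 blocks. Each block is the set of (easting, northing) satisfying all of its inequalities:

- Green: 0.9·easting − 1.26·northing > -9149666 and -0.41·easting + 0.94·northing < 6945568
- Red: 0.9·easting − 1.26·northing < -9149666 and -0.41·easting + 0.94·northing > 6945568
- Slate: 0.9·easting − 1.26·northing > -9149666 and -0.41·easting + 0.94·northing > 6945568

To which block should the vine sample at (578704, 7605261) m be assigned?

Green

0.9·578704 − 1.26·7605261 = -9061795.260, which is > -9149666
-0.41·578704 + 0.94·7605261 = 6911676.700, which is < 6945568
This sign pattern matches Green.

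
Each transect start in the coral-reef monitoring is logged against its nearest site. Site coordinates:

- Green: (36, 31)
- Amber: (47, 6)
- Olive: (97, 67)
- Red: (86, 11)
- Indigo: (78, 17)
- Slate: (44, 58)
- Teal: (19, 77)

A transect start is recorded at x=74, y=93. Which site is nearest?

Olive

Squared distances to each site:
Green: 5288.000; Amber: 8298.000; Olive: 1205.000; Red: 6868.000; Indigo: 5792.000; Slate: 2125.000; Teal: 3281.000.
Minimum at Olive.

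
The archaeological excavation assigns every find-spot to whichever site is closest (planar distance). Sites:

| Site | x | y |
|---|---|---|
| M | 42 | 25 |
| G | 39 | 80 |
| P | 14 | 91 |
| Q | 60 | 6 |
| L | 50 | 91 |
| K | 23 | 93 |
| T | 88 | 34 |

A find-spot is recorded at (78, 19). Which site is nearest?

T

Squared distances to each site:
M: 1332.000; G: 5242.000; P: 9280.000; Q: 493.000; L: 5968.000; K: 8501.000; T: 325.000.
Minimum at T.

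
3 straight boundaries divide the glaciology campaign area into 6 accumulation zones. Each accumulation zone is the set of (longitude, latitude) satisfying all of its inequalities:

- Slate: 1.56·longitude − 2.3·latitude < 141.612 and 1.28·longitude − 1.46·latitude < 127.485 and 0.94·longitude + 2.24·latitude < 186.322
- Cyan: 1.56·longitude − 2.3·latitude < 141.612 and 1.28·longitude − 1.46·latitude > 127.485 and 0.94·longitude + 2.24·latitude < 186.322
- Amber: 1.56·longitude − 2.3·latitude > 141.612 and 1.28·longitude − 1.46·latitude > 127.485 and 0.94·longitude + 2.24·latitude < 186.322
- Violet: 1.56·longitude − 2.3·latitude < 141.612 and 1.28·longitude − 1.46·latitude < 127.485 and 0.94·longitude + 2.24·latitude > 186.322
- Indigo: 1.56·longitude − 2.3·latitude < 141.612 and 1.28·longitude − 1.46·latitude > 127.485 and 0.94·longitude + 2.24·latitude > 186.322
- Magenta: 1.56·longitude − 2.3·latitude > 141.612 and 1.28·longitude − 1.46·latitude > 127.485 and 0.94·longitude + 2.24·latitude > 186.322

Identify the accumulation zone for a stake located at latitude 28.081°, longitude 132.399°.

1.56·132.399 − 2.3·28.081 = 141.956, which is > 141.612
1.28·132.399 − 1.46·28.081 = 128.472, which is > 127.485
0.94·132.399 + 2.24·28.081 = 187.356, which is > 186.322
This sign pattern matches Magenta.

Magenta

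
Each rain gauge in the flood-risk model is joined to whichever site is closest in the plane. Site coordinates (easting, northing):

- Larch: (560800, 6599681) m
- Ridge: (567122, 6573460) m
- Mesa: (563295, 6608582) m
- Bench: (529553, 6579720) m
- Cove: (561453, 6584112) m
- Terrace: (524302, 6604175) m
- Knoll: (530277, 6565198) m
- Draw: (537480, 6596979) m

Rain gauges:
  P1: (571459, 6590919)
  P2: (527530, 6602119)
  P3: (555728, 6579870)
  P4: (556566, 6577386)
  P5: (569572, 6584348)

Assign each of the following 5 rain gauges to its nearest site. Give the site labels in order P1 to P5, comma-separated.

P1 → Cove (d²=146455285.00)
P2 → Terrace (d²=14647120.00)
P3 → Cove (d²=50770189.00)
P4 → Cove (d²=69121845.00)
P5 → Cove (d²=65973857.00)

Cove, Terrace, Cove, Cove, Cove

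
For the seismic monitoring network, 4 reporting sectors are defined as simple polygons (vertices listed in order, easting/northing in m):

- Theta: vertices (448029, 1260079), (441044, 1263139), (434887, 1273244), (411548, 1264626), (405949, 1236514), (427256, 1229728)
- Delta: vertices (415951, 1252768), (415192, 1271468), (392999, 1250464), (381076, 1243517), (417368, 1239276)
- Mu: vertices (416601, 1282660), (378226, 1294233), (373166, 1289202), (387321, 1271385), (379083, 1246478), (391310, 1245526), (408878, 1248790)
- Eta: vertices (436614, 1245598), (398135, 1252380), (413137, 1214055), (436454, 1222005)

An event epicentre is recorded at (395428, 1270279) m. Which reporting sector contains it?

Cast a ray rightward from (395428, 1270279). For each polygon, the edges (by vertex number in listed order) whose endpoints lie on opposite sides of northing = 1270279, where each meets that height, and whether that is right or left of the point:
Theta: 2–3 at easting≈436693.6 (right), 3–4 at easting≈426857.3 (right) → 2 crossings.
Delta: 1–2 at easting≈415240.3 (right), 2–3 at easting≈413935.7 (right) → 2 crossings.
Mu: 4–5 at easting≈386955.2 (left), 7–1 at easting≈413777.9 (right) → 1 crossing.
Eta: no edge straddles that height → 0 crossings.
Only Mu has an odd count, so the point is inside Mu.

Mu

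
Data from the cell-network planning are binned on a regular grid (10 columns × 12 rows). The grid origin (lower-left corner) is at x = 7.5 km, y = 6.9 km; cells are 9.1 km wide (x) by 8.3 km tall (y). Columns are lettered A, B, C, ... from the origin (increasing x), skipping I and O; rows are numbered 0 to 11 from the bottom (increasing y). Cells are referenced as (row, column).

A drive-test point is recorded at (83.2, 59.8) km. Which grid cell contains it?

Column index: ⌊(83.2 − 7.5) / 9.1⌋ = ⌊8.319⌋ = 8 → column J
Row offset from origin: ⌊(59.8 − 6.9) / 8.3⌋ = ⌊6.373⌋ = 6 → row 6

(6, J)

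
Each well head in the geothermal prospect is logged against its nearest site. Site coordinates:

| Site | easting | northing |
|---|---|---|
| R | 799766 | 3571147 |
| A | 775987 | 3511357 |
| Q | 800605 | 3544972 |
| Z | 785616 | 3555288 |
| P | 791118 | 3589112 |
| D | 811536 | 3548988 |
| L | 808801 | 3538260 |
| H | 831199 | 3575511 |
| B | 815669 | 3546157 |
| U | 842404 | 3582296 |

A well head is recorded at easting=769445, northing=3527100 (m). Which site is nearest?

A

Squared distances to each site:
R: 2859501250.000; A: 290639813.000; Q: 1290353984.000; Z: 1056064585.000; P: 4315207073.000; D: 2250736825.000; L: 1673440336.000; H: 6157181437.000; B: 2499827425.000; U: 8369614097.000.
Minimum at A.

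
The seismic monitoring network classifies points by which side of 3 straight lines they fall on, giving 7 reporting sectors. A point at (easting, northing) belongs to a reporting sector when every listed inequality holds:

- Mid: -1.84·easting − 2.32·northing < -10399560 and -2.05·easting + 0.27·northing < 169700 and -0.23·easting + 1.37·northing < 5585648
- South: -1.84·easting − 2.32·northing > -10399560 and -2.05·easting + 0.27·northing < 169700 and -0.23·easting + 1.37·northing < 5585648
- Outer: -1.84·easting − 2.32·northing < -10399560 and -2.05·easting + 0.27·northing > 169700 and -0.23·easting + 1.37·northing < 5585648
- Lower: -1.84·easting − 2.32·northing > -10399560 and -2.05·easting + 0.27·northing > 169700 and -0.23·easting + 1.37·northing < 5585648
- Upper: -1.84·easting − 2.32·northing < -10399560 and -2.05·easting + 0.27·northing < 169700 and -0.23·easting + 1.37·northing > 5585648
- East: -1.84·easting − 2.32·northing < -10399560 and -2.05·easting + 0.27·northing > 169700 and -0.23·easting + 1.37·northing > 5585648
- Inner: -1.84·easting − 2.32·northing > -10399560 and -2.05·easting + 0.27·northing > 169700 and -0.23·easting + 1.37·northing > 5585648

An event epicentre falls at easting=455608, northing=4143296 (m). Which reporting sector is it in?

-1.84·455608 − 2.32·4143296 = -10450765.440, which is < -10399560
-2.05·455608 + 0.27·4143296 = 184693.520, which is > 169700
-0.23·455608 + 1.37·4143296 = 5571525.680, which is < 5585648
This sign pattern matches Outer.

Outer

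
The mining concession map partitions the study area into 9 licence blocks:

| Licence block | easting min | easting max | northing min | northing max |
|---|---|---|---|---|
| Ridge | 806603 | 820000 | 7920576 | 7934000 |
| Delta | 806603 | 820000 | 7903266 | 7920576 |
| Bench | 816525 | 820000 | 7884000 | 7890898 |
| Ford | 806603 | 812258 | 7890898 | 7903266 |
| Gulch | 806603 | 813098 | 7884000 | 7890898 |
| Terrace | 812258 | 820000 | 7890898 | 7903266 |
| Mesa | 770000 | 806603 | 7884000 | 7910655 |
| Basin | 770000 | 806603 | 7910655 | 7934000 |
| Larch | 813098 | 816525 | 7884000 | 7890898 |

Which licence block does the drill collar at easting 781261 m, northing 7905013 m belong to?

Mesa

The point has easting = 781261 and northing = 7905013.
Only Mesa satisfies 770000 ≤ easting ≤ 806603 and 7884000 ≤ northing ≤ 7910655.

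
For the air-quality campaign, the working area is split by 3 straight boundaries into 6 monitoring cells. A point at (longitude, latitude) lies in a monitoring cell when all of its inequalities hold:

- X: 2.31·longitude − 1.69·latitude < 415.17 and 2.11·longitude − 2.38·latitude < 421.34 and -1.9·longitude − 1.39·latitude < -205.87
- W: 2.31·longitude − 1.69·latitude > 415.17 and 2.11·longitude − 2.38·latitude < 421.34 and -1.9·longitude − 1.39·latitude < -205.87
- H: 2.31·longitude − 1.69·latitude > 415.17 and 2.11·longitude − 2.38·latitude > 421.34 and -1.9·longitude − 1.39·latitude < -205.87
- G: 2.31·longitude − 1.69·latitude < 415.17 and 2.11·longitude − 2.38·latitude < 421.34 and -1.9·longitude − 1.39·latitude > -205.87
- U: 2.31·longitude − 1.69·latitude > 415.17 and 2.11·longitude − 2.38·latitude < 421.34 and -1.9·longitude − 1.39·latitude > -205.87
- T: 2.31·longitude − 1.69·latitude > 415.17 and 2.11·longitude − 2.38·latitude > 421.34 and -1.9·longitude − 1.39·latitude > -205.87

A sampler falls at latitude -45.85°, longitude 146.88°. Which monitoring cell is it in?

2.31·146.88 − 1.69·-45.85 = 416.779, which is > 415.17
2.11·146.88 − 2.38·-45.85 = 419.040, which is < 421.34
-1.9·146.88 − 1.39·-45.85 = -215.341, which is < -205.87
This sign pattern matches W.

W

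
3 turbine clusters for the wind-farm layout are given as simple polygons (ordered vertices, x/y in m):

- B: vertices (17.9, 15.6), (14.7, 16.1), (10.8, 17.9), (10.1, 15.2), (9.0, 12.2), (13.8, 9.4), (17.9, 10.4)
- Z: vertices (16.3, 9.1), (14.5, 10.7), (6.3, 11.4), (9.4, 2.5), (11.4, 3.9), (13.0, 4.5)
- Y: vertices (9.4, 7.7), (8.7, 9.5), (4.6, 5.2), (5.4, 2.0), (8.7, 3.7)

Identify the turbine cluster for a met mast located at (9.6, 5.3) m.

Z

Cast a ray rightward from (9.6, 5.3). For each polygon, the edges (by vertex number in listed order) whose endpoints lie on opposite sides of y = 5.3, where each meets that height, and whether that is right or left of the point:
B: no edge straddles that height → 0 crossings.
Z: 3–4 at x≈8.42 (left), 6–1 at x≈13.57 (right) → 1 crossing.
Y: 2–3 at x≈4.70 (left), 5–1 at x≈8.98 (left) → 0 crossings.
Only Z has an odd count, so the point is inside Z.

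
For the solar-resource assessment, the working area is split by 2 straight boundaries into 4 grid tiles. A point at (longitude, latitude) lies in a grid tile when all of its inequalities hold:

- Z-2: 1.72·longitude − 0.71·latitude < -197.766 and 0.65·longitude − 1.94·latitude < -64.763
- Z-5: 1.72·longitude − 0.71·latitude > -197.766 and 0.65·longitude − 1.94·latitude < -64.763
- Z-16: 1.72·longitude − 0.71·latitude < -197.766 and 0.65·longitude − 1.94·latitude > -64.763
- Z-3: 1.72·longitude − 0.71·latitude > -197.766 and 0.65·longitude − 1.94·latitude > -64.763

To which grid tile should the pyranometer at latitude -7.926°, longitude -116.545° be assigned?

Z-3

1.72·-116.545 − 0.71·-7.926 = -194.830, which is > -197.766
0.65·-116.545 − 1.94·-7.926 = -60.378, which is > -64.763
This sign pattern matches Z-3.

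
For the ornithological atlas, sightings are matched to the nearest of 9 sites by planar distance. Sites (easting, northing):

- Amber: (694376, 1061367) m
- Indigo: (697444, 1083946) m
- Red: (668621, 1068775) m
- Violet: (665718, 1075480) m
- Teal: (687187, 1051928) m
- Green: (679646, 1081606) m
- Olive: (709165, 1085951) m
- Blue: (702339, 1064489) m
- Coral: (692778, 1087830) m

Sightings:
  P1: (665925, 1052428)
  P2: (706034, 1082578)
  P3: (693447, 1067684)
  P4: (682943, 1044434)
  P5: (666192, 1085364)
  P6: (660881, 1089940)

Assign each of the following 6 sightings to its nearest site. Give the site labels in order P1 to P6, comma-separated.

Red, Olive, Amber, Teal, Violet, Violet

P1 → Red (d²=274492825.00)
P2 → Olive (d²=21180290.00)
P3 → Amber (d²=40767530.00)
P4 → Teal (d²=74171572.00)
P5 → Violet (d²=97918132.00)
P6 → Violet (d²=232488169.00)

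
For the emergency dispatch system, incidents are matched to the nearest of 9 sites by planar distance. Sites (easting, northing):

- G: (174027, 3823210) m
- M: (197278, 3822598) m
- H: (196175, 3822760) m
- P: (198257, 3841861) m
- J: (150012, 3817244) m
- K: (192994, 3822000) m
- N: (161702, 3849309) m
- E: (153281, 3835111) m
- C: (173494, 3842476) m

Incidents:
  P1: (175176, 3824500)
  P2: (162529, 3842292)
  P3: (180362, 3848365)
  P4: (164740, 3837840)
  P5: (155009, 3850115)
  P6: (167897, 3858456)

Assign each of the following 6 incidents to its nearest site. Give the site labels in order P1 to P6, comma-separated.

P1 → G (d²=2984301.00)
P2 → N (d²=49922218.00)
P3 → C (d²=81849745.00)
P4 → C (d²=98125012.00)
P5 → N (d²=45445885.00)
P6 → N (d²=122045634.00)

G, N, C, C, N, N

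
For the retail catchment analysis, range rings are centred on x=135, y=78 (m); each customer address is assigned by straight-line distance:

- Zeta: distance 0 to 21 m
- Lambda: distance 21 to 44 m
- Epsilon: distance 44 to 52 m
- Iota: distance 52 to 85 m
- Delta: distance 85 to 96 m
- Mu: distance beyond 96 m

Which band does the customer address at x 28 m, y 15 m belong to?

Mu

Distance = √((28−135)² + (15−78)²) = √(11449.000 + 3969.000) = 124.169 m.
96 ≤ 124.169 < ∞ → Mu.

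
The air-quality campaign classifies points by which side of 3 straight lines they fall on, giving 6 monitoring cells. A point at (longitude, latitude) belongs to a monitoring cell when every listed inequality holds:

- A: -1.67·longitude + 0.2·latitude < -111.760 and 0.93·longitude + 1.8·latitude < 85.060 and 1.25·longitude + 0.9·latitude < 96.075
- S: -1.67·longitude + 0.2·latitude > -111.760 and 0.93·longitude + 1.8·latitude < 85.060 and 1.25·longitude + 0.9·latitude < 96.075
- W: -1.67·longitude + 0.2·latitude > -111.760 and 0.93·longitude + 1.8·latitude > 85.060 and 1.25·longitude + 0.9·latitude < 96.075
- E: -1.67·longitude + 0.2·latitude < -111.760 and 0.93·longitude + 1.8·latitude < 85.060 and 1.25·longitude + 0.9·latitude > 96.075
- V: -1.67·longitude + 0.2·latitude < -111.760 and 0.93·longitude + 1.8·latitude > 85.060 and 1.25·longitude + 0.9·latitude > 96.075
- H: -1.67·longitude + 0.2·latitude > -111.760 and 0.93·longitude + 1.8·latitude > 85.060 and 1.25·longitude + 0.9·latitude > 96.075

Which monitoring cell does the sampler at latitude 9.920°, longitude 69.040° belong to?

A

-1.67·69.040 + 0.2·9.920 = -113.313, which is < -111.760
0.93·69.040 + 1.8·9.920 = 82.063, which is < 85.060
1.25·69.040 + 0.9·9.920 = 95.228, which is < 96.075
This sign pattern matches A.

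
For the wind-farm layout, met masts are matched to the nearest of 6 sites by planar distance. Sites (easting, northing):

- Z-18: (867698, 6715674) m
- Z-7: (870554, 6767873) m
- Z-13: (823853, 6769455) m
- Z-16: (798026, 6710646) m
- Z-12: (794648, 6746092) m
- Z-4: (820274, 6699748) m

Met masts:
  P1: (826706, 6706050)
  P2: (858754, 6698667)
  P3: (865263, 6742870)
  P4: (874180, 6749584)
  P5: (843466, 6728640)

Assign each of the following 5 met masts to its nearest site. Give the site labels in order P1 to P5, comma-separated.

Z-4, Z-18, Z-7, Z-7, Z-18

P1 → Z-4 (d²=81085828.00)
P2 → Z-18 (d²=369233185.00)
P3 → Z-7 (d²=653144690.00)
P4 → Z-7 (d²=347635397.00)
P5 → Z-18 (d²=755306980.00)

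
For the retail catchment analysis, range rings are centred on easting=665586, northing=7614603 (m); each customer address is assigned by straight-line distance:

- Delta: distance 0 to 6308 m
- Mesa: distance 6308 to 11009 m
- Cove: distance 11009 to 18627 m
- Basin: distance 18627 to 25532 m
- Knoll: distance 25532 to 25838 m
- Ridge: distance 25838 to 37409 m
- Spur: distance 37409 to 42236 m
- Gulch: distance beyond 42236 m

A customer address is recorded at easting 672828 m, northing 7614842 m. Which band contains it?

Distance = √((672828−665586)² + (7614842−7614603)²) = √(52446564.000 + 57121.000) = 7245.943 m.
6308 ≤ 7245.943 < 11009 → Mesa.

Mesa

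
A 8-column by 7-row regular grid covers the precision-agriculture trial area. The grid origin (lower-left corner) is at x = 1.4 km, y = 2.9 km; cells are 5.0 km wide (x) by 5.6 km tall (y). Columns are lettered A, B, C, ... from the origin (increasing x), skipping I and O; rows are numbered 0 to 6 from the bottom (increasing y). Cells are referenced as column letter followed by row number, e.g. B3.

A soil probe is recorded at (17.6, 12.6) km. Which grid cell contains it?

D1

Column index: ⌊(17.6 − 1.4) / 5.0⌋ = ⌊3.240⌋ = 3 → column D
Row offset from origin: ⌊(12.6 − 2.9) / 5.6⌋ = ⌊1.732⌋ = 1 → row 1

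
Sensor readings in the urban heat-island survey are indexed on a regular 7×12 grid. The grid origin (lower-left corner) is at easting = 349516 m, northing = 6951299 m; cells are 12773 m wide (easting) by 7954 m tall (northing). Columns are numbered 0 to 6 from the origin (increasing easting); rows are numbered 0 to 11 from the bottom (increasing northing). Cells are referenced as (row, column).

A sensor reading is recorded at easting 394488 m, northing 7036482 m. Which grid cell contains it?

(10, 3)

Column index: ⌊(394488 − 349516) / 12773⌋ = ⌊3.521⌋ = 3
Row offset from origin: ⌊(7036482 − 6951299) / 7954⌋ = ⌊10.709⌋ = 10 → row 10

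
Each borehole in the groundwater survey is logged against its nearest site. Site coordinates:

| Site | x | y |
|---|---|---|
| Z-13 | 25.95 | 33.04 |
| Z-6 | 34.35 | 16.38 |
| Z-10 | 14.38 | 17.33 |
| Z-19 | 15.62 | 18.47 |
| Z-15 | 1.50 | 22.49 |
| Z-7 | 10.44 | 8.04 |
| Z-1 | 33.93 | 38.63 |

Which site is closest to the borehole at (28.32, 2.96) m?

Z-6

Squared distances to each site:
Z-13: 910.423; Z-6: 216.457; Z-10: 400.820; Z-19: 401.850; Z-15: 1100.733; Z-7: 345.501; Z-1: 1303.821.
Minimum at Z-6.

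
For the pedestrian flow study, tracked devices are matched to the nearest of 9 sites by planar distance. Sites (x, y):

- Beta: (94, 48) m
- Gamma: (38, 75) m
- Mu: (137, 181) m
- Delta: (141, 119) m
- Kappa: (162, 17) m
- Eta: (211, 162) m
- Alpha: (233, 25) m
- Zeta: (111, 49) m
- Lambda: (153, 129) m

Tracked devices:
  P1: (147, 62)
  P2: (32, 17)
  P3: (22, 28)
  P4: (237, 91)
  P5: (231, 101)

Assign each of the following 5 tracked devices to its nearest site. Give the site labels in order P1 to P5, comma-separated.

Zeta, Gamma, Gamma, Alpha, Eta

P1 → Zeta (d²=1465.00)
P2 → Gamma (d²=3400.00)
P3 → Gamma (d²=2465.00)
P4 → Alpha (d²=4372.00)
P5 → Eta (d²=4121.00)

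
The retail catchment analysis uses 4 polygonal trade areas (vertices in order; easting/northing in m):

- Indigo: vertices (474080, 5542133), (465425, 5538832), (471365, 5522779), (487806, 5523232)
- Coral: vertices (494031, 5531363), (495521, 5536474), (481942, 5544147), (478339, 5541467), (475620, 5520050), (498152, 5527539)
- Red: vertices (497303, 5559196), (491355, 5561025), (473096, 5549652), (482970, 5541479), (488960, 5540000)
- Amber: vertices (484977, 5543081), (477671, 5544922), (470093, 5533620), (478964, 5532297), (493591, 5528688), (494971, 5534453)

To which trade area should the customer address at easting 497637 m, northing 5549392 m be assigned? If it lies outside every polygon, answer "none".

Cast a ray rightward from (497637, 5549392). For each polygon, the edges (by vertex number in listed order) whose endpoints lie on opposite sides of northing = 5549392, where each meets that height, and whether that is right or left of the point:
Indigo: no edge straddles that height → 0 crossings.
Coral: no edge straddles that height → 0 crossings.
Red: 3–4 at easting≈473410.1 (left), 5–1 at easting≈493042.0 (left) → 0 crossings.
Amber: no edge straddles that height → 0 crossings.
All counts are even, so the point lies outside every listed polygon.

none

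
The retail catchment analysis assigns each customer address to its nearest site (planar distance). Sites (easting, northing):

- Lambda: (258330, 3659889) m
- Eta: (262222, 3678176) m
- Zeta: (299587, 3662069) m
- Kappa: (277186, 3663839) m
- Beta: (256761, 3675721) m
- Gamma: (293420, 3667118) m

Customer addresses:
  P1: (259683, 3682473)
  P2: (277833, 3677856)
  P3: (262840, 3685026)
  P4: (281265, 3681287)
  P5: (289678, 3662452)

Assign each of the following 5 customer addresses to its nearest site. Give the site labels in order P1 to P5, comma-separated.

P1 → Eta (d²=24910730.00)
P2 → Kappa (d²=196894898.00)
P3 → Eta (d²=47304424.00)
P4 → Kappa (d²=321070945.00)
P5 → Gamma (d²=35774120.00)

Eta, Kappa, Eta, Kappa, Gamma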